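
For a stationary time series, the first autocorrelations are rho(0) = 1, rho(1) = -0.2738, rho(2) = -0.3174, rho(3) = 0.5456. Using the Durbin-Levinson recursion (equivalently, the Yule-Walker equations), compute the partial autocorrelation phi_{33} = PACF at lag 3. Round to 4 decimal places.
\phi_{33} = 0.4030

The PACF at lag k is phi_{kk}, the last component of the solution
to the Yule-Walker system G_k phi = r_k where
  (G_k)_{ij} = rho(|i - j|), (r_k)_i = rho(i), i,j = 1..k.
Equivalently, Durbin-Levinson gives phi_{kk} iteratively:
  phi_{11} = rho(1)
  phi_{kk} = [rho(k) - sum_{j=1..k-1} phi_{k-1,j} rho(k-j)]
            / [1 - sum_{j=1..k-1} phi_{k-1,j} rho(j)],
  phi_{k,j} = phi_{k-1,j} - phi_{kk} phi_{k-1,k-j},  j = 1..k-1.
Step k = 1:
  phi_11 = rho(1) = -0.2738.
Step k = 2:
  phi_22 = [rho(2) - phi_11 rho(1)] / [1 - phi_11 rho(1)] = [-0.3174 - (-0.2738)(-0.2738)] / [1 - (-0.2738)(-0.2738)]
         = -0.39236644 / 0.92503356 = -0.424165.
  Update: phi_21 = phi_11 - phi_22 phi_11 = -0.2738 - (-0.424165)(-0.2738) = -0.389936.
Step k = 3:
  phi_33 = [rho(3) - phi_21 rho(2) - phi_22 rho(1)] / [1 - phi_21 rho(1) - phi_22 rho(2)]
    numerator   = 0.5456 - (-0.389936)(-0.3174) - (-0.424165)(-0.2738) = 0.30569798
    denominator = 1 - (-0.389936)(-0.2738) - (-0.424165)(-0.3174) = 0.75860563
  phi_33 = 0.30569798 / 0.75860563 = 0.403.
Therefore phi_{33} = 0.4030.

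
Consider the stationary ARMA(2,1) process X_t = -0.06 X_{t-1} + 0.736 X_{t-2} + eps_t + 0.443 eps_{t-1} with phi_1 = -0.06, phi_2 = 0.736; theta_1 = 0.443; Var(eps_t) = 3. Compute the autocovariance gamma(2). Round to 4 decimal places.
\gamma(2) = 4.8458

Multiply the model equation by X_{t-k} and take expectations. With theta_0 = psi_0 = 1 and psi_j the MA(infinity) weights, this gives
  gamma(k) - sum_i phi_i gamma(k-i) = c_k,
  c_k = sigma^2 * sum_{j=k..q} theta_j psi_{j-k}   (c_k = 0 for k > q),
using gamma(-m) = gamma(m).
psi-weights needed (psi_j = theta_j + sum_i phi_i psi_{j-i}):
  psi_1 = theta_1 + phi_1 = 0.443 + (-0.06) = 0.383
Right-hand sides:
  c_0 = sigma^2 (1 + theta_1 psi_1) = 3 * (1 + (0.443)(0.383)) = 3 * 1.169669 = 3.509007
  c_1 = sigma^2 theta_1 = 3 * (0.443) = 1.329
  c_2 = 0
Equations for k = 0, 1, 2 (AR order 2, c_2 = 0):
  (E0) gamma(0) = phi_1 gamma(1) + phi_2 gamma(2) + c_0
  (E1) gamma(1) = phi_1 gamma(0) + phi_2 gamma(1) + c_1
  (E2) gamma(2) = phi_1 gamma(1) + phi_2 gamma(0)
From (E1): gamma(1) = A gamma(0) + B with
  A = phi_1 / (1 - phi_2) = -0.06 / 0.264 = -0.227273,   B = c_1 / (1 - phi_2) = 1.329 / 0.264 = 5.034091.
Insert (E2) into (E0): gamma(0) (1 - phi_2^2) = phi_1 (1 + phi_2) gamma(1) + c_0.
  phi_1 (1 + phi_2) = (-0.06)(1.736) = -0.10416,   1 - phi_2^2 = 0.458304.
Replace gamma(1) by A gamma(0) + B and collect gamma(0):
  gamma(0) [0.458304 - (-0.10416)(-0.227273)] = (-0.10416)(5.034091) + 3.509007
  gamma(0) * 0.434631 = 2.984656
  gamma(0) = 2.984656 / 0.434631 = 6.867099.
  gamma(1) = A gamma(0) + B = (-0.227273)(6.867099) + (5.034091) = 3.473387.
  gamma(2) = phi_1 gamma(1) + phi_2 gamma(0) = (-0.06)(3.473387) + (0.736)(6.867099) = 4.845782.
Therefore gamma(2) = 4.8458 (to 4 decimal places).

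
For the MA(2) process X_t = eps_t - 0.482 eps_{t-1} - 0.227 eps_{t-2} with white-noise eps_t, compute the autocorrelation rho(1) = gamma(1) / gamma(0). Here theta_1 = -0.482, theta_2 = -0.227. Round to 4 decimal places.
\rho(1) = -0.2902

For an MA(q) process with theta_0 = 1, the autocovariance is
  gamma(k) = sigma^2 * sum_{i=0..q-k} theta_i * theta_{i+k},
and rho(k) = gamma(k) / gamma(0). Sigma^2 cancels.
  numerator   = (1)*(-0.482) + (-0.482)*(-0.227) = -0.372586.
  denominator = (1)^2 + (-0.482)^2 + (-0.227)^2 = 1.283853.
  rho(1) = -0.372586 / 1.283853 = -0.2902.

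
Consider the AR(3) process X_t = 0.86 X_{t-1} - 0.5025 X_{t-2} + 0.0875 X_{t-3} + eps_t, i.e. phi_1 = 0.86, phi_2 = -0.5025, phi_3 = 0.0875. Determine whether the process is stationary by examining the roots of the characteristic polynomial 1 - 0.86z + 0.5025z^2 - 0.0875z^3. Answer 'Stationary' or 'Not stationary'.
\text{Stationary}

The AR(p) characteristic polynomial is P(z) = 1 - 0.86z + 0.5025z^2 - 0.0875z^3.
Stationarity requires all roots to lie outside the unit circle, i.e. |z| > 1 for every root.
Degree 3: look for a simple real root z0 first, then factor out (1 - z/z0) and solve the remaining quadratic.
Testing z0 = 4: P(4) = 1 + (-0.86)(4) + (0.5025)(4)^2 + (-0.0875)(4)^3
  = 1 + (-3.44) + (8.04) + (-5.6) = 0.  So z_0 = 4 is a root, |z_0| = 4.
Divide out the factor (1 - 0.25 z) = (1 - z/z0) (since 1/z0 = 0.25):
  P(z) = (1 - 0.25 z)(1 + (-0.61) z + (0.35) z^2)
  [check: z-coef -0.61 - (0.25) = -0.86; z^2-coef 0.35 - (0.25)(-0.61) = 0.5025; z^3-coef -(0.25)(0.35) = -0.0875.]
Remaining roots from the quadratic factor 1 + (-0.61) z + (0.35) z^2:
  Set 1 + (-0.61) z + (0.35) z^2 = 0, i.e. a z^2 + b z + c = 0 with a = 0.35, b = -0.61, c = 1.
  Discriminant D = b^2 - 4ac = (-0.61)^2 - 4*(0.35)*1 = 0.3721 - (1.4) = -1.0279.
  D < 0, so the roots are the complex-conjugate pair z = (-b +/- i sqrt(-D)) / (2a) = 0.8714 +/- 1.4484i.
  For a conjugate pair |z|^2 = z * conj(z) = (product of roots) = c/a = 1/(0.35) = 2.857143, so |z| = sqrt(2.857143) = 1.6903 for both roots.
Moduli of all roots: 4.0000, 1.6903, 1.6903.
All moduli strictly greater than 1? Yes.
Verdict: Stationary.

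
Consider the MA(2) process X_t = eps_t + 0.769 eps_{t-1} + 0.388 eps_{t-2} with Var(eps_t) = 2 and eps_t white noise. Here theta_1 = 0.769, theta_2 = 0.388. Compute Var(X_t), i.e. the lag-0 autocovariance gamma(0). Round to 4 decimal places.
\gamma(0) = 3.4838

For an MA(q) process X_t = eps_t + sum_i theta_i eps_{t-i} with
Var(eps_t) = sigma^2, the variance is
  gamma(0) = sigma^2 * (1 + sum_i theta_i^2).
  sum_i theta_i^2 = (0.769)^2 + (0.388)^2 = 0.591361 + 0.150544 = 0.741905.
  gamma(0) = 2 * (1 + 0.741905) = 2 * 1.741905 = 3.48381, which rounds to 3.4838.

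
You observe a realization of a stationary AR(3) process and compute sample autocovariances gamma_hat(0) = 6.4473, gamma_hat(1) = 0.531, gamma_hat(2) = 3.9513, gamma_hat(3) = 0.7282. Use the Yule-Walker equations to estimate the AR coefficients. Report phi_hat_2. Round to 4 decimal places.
\hat\phi_{2} = 0.6080

The Yule-Walker equations for an AR(p) process read, in matrix form,
  Gamma_p phi = r_p,   with   (Gamma_p)_{ij} = gamma(|i - j|),
                       (r_p)_i = gamma(i),   i,j = 1..p.
Substitute the sample gammas (Toeplitz matrix and right-hand side of size 3):
  Gamma_p = [[6.4473, 0.531, 3.9513], [0.531, 6.4473, 0.531], [3.9513, 0.531, 6.4473]]
  r_p     = [0.531, 3.9513, 0.7282]
Written out (R1..R3):
  (R1) 6.4473 phi_1 + 0.531 phi_2 + 3.9513 phi_3 = 0.531
  (R2) 0.531 phi_1 + 6.4473 phi_2 + 0.531 phi_3 = 3.9513
  (R3) 3.9513 phi_1 + 0.531 phi_2 + 6.4473 phi_3 = 0.7282
Gaussian elimination:
  R2 <- R2 - (0.531/6.4473) R1 = R2 - (0.08236) R1:  6.403567 phi_2 + 0.205571 phi_3 = 3.907567
  R3 <- R3 - (3.9513/6.4473) R1 = R3 - (0.612861) R1:  0.205571 phi_2 + 4.025702 phi_3 = 0.402771
  R3 <- R3 - (0.205571/6.403567) R2 = R3 - (0.032103) R2:  4.019102 phi_3 = 0.277328
Back-substitution:
  phi_hat_3 = 0.277328 / 4.019102 = 0.069002
  phi_hat_2 = (3.907567 - (0.205571)(0.069002)) / 6.403567 = 0.608002
  phi_hat_1 = (0.531 - (0.531)(0.608002) - (3.9513)(0.069002)) / 6.4473 = -0.010004
So phi_hat = [-0.0100, 0.6080, 0.0690].
Therefore phi_hat_2 = 0.6080.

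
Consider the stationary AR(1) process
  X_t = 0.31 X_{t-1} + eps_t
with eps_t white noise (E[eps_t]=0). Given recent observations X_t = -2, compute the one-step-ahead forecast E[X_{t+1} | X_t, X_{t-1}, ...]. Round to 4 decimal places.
E[X_{t+1} \mid \mathcal F_t] = -0.6200

For an AR(p) model X_t = c + sum_i phi_i X_{t-i} + eps_t, the
one-step-ahead conditional mean is
  E[X_{t+1} | X_t, ...] = c + sum_i phi_i X_{t+1-i}.
Substitute known values:
  E[X_{t+1} | ...] = (0.31) * (-2)
                   = -0.6200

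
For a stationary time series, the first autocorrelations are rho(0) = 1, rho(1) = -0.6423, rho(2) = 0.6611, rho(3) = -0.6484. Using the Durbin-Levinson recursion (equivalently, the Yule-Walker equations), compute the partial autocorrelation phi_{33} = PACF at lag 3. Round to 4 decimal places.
\phi_{33} = -0.2730

The PACF at lag k is phi_{kk}, the last component of the solution
to the Yule-Walker system G_k phi = r_k where
  (G_k)_{ij} = rho(|i - j|), (r_k)_i = rho(i), i,j = 1..k.
Equivalently, Durbin-Levinson gives phi_{kk} iteratively:
  phi_{11} = rho(1)
  phi_{kk} = [rho(k) - sum_{j=1..k-1} phi_{k-1,j} rho(k-j)]
            / [1 - sum_{j=1..k-1} phi_{k-1,j} rho(j)],
  phi_{k,j} = phi_{k-1,j} - phi_{kk} phi_{k-1,k-j},  j = 1..k-1.
Step k = 1:
  phi_11 = rho(1) = -0.6423.
Step k = 2:
  phi_22 = [rho(2) - phi_11 rho(1)] / [1 - phi_11 rho(1)] = [0.6611 - (-0.6423)(-0.6423)] / [1 - (-0.6423)(-0.6423)]
         = 0.24855071 / 0.58745071 = 0.423101.
  Update: phi_21 = phi_11 - phi_22 phi_11 = -0.6423 - (0.423101)(-0.6423) = -0.370543.
Step k = 3:
  phi_33 = [rho(3) - phi_21 rho(2) - phi_22 rho(1)] / [1 - phi_21 rho(1) - phi_22 rho(2)]
    numerator   = -0.6484 - (-0.370543)(0.6611) - (0.423101)(-0.6423) = -0.13167686
    denominator = 1 - (-0.370543)(-0.6423) - (0.423101)(0.6611) = 0.48228877
  phi_33 = -0.13167686 / 0.48228877 = -0.273.
Therefore phi_{33} = -0.2730.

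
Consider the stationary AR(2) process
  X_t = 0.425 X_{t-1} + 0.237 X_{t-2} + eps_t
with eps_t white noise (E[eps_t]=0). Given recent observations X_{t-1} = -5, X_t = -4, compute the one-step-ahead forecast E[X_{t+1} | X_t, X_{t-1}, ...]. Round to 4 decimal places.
E[X_{t+1} \mid \mathcal F_t] = -2.8850

For an AR(p) model X_t = c + sum_i phi_i X_{t-i} + eps_t, the
one-step-ahead conditional mean is
  E[X_{t+1} | X_t, ...] = c + sum_i phi_i X_{t+1-i}.
Substitute known values:
  E[X_{t+1} | ...] = (0.425) * (-4) + (0.237) * (-5)
                   = -2.8850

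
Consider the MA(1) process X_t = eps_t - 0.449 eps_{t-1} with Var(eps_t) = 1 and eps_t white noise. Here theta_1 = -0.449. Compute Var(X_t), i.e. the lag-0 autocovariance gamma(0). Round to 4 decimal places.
\gamma(0) = 1.2016

For an MA(q) process X_t = eps_t + sum_i theta_i eps_{t-i} with
Var(eps_t) = sigma^2, the variance is
  gamma(0) = sigma^2 * (1 + sum_i theta_i^2).
  sum_i theta_i^2 = (-0.449)^2 = 0.201601.
  gamma(0) = 1 * (1 + 0.201601) = 1 * 1.201601 = 1.201601, which rounds to 1.2016.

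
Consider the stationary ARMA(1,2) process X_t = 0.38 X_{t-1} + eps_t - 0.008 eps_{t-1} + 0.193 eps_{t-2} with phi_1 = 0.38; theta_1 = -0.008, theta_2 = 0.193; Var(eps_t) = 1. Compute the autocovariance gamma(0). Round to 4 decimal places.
\gamma(0) = 1.2690

Multiply the model equation by X_{t-k} and take expectations. With theta_0 = psi_0 = 1 and psi_j the MA(infinity) weights, this gives
  gamma(k) - sum_i phi_i gamma(k-i) = c_k,
  c_k = sigma^2 * sum_{j=k..q} theta_j psi_{j-k}   (c_k = 0 for k > q),
using gamma(-m) = gamma(m).
psi-weights needed (psi_j = theta_j + sum_i phi_i psi_{j-i}):
  psi_1 = theta_1 + phi_1 = -0.008 + (0.38) = 0.372
  psi_2 = theta_2 + phi_1 psi_1 = 0.193 + (0.38)(0.372) = 0.33436
Right-hand sides:
  c_0 = sigma^2 (1 + theta_1 psi_1 + theta_2 psi_2) = 1 * (1 + (-0.008)(0.372) + (0.193)(0.33436)) = 1 * 1.061555 = 1.061555
  c_1 = sigma^2 (theta_1 + theta_2 psi_1) = 1 * (-0.008 + (0.193)(0.372)) = 0.063796
  c_2 = sigma^2 theta_2 = 1 * (0.193) = 0.193
Equations for k = 0 and k = 1 (AR order 1):
  gamma(0) = phi_1 gamma(1) + c_0
  gamma(1) = phi_1 gamma(0) + c_1
Substituting the second into the first: gamma(0) (1 - phi_1^2) = c_0 + phi_1 c_1, so
  gamma(0) = (c_0 + phi_1 c_1) / (1 - phi_1^2) = (1.061555 + (0.38)(0.063796)) / (1 - (0.38)^2) = 1.085798 / 0.8556 = 1.269049.
Therefore gamma(0) = 1.2690 (to 4 decimal places).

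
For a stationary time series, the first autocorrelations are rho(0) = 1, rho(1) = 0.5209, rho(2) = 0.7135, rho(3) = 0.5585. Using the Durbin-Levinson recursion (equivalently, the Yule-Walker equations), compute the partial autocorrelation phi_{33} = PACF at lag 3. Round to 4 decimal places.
\phi_{33} = 0.2091

The PACF at lag k is phi_{kk}, the last component of the solution
to the Yule-Walker system G_k phi = r_k where
  (G_k)_{ij} = rho(|i - j|), (r_k)_i = rho(i), i,j = 1..k.
Equivalently, Durbin-Levinson gives phi_{kk} iteratively:
  phi_{11} = rho(1)
  phi_{kk} = [rho(k) - sum_{j=1..k-1} phi_{k-1,j} rho(k-j)]
            / [1 - sum_{j=1..k-1} phi_{k-1,j} rho(j)],
  phi_{k,j} = phi_{k-1,j} - phi_{kk} phi_{k-1,k-j},  j = 1..k-1.
Step k = 1:
  phi_11 = rho(1) = 0.5209.
Step k = 2:
  phi_22 = [rho(2) - phi_11 rho(1)] / [1 - phi_11 rho(1)] = [0.7135 - (0.5209)(0.5209)] / [1 - (0.5209)(0.5209)]
         = 0.44216319 / 0.72866319 = 0.606814.
  Update: phi_21 = phi_11 - phi_22 phi_11 = 0.5209 - (0.606814)(0.5209) = 0.20481.
Step k = 3:
  phi_33 = [rho(3) - phi_21 rho(2) - phi_22 rho(1)] / [1 - phi_21 rho(1) - phi_22 rho(2)]
    numerator   = 0.5585 - (0.20481)(0.7135) - (0.606814)(0.5209) = 0.0962782
    denominator = 1 - (0.20481)(0.5209) - (0.606814)(0.7135) = 0.46035228
  phi_33 = 0.0962782 / 0.46035228 = 0.2091.
Therefore phi_{33} = 0.2091.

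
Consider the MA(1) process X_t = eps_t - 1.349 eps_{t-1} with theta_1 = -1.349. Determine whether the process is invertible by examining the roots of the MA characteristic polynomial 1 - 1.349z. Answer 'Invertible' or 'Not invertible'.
\text{Not invertible}

The MA(q) characteristic polynomial is P(z) = 1 - 1.349z.
Invertibility requires all roots to lie outside the unit circle, i.e. |z| > 1 for every root.
This is linear in z: 1 + (-1.349) z = 0  =>  z = -1/(-1.349) = 0.74129,  |z| = 0.74129.
Moduli of all roots: 0.7413.
All moduli strictly greater than 1? No.
Verdict: Not invertible.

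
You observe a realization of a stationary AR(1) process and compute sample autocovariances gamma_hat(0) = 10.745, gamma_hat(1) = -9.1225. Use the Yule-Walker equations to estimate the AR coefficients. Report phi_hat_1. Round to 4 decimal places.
\hat\phi_{1} = -0.8490

The Yule-Walker equations for an AR(p) process read, in matrix form,
  Gamma_p phi = r_p,   with   (Gamma_p)_{ij} = gamma(|i - j|),
                       (r_p)_i = gamma(i),   i,j = 1..p.
Substitute the sample gammas (Toeplitz matrix and right-hand side of size 1):
  Gamma_p = [[10.745]]
  r_p     = [-9.1225]
With p = 1 this is the single equation gamma(0) phi_1 = gamma(1):
  phi_hat_1 = gamma(1) / gamma(0) = -9.1225 / 10.745 = -0.8490.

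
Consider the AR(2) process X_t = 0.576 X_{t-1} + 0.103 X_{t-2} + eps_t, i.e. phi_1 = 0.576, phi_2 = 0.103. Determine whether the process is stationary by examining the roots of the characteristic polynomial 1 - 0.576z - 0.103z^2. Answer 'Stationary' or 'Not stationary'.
\text{Stationary}

The AR(p) characteristic polynomial is P(z) = 1 - 0.576z - 0.103z^2.
Stationarity requires all roots to lie outside the unit circle, i.e. |z| > 1 for every root.
Set 1 + (-0.576) z + (-0.103) z^2 = 0, i.e. a z^2 + b z + c = 0 with a = -0.103, b = -0.576, c = 1.
Discriminant D = b^2 - 4ac = (-0.576)^2 - 4*(-0.103)*1 = 0.331776 - (-0.412) = 0.743776.
D >= 0, so the roots are real: z = (-b +/- sqrt(D)) / (2a) = (0.576 +/- 0.862424) / (-0.206).
  z_1 = (0.576 + 0.862424) / (-0.206) = -6.9826,   |z_1| = 6.9826.
  z_2 = (0.576 - 0.862424) / (-0.206) = 1.3904,   |z_2| = 1.3904.
Moduli of all roots: 6.9826, 1.3904.
All moduli strictly greater than 1? Yes.
Verdict: Stationary.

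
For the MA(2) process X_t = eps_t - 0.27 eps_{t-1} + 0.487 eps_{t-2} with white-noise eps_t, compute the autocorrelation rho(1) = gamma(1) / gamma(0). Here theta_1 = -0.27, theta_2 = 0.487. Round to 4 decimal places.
\rho(1) = -0.3065

For an MA(q) process with theta_0 = 1, the autocovariance is
  gamma(k) = sigma^2 * sum_{i=0..q-k} theta_i * theta_{i+k},
and rho(k) = gamma(k) / gamma(0). Sigma^2 cancels.
  numerator   = (1)*(-0.27) + (-0.27)*(0.487) = -0.40149.
  denominator = (1)^2 + (-0.27)^2 + (0.487)^2 = 1.310069.
  rho(1) = -0.40149 / 1.310069 = -0.3065.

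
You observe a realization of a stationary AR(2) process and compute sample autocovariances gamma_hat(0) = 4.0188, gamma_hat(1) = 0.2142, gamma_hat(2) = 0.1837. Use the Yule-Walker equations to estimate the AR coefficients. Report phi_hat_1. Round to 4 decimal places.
\hat\phi_{1} = 0.0510

The Yule-Walker equations for an AR(p) process read, in matrix form,
  Gamma_p phi = r_p,   with   (Gamma_p)_{ij} = gamma(|i - j|),
                       (r_p)_i = gamma(i),   i,j = 1..p.
Substitute the sample gammas (Toeplitz matrix and right-hand side of size 2):
  Gamma_p = [[4.0188, 0.2142], [0.2142, 4.0188]]
  r_p     = [0.2142, 0.1837]
Written out:
  4.0188 phi_1 + 0.2142 phi_2 = 0.2142
  0.2142 phi_1 + 4.0188 phi_2 = 0.1837
Solve by Cramer's rule:
  det = gamma(0)^2 - gamma(1)^2 = (4.0188)^2 - (0.2142)^2 = 16.15075344 - 0.04588164 = 16.1048718
  phi_hat_1 = [gamma(1) gamma(0) - gamma(1) gamma(2)] / det = [(0.2142)(4.0188) - (0.2142)(0.1837)] / 16.1048718 = 0.82147842 / 16.1048718 = 0.051
  phi_hat_2 = [gamma(0) gamma(2) - gamma(1)^2] / det = [(4.0188)(0.1837) - (0.2142)^2] / 16.1048718 = 0.69237192 / 16.1048718 = 0.043
So phi_hat = [0.0510, 0.0430].
Therefore phi_hat_1 = 0.0510.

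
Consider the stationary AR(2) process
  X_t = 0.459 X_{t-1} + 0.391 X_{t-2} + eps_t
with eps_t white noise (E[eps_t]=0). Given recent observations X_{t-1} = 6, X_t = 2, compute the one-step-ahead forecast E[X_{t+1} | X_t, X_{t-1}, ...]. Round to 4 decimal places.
E[X_{t+1} \mid \mathcal F_t] = 3.2640

For an AR(p) model X_t = c + sum_i phi_i X_{t-i} + eps_t, the
one-step-ahead conditional mean is
  E[X_{t+1} | X_t, ...] = c + sum_i phi_i X_{t+1-i}.
Substitute known values:
  E[X_{t+1} | ...] = (0.459) * (2) + (0.391) * (6)
                   = 3.2640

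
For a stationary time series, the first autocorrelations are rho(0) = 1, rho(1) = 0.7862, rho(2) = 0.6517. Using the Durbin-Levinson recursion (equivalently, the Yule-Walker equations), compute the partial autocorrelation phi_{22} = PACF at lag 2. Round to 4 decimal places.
\phi_{22} = 0.0880

The PACF at lag k is phi_{kk}, the last component of the solution
to the Yule-Walker system G_k phi = r_k where
  (G_k)_{ij} = rho(|i - j|), (r_k)_i = rho(i), i,j = 1..k.
Equivalently, Durbin-Levinson gives phi_{kk} iteratively:
  phi_{11} = rho(1)
  phi_{kk} = [rho(k) - sum_{j=1..k-1} phi_{k-1,j} rho(k-j)]
            / [1 - sum_{j=1..k-1} phi_{k-1,j} rho(j)],
  phi_{k,j} = phi_{k-1,j} - phi_{kk} phi_{k-1,k-j},  j = 1..k-1.
Step k = 1:
  phi_11 = rho(1) = 0.7862.
Step k = 2:
  phi_22 = [rho(2) - phi_11 rho(1)] / [1 - phi_11 rho(1)] = [0.6517 - (0.7862)(0.7862)] / [1 - (0.7862)(0.7862)]
         = 0.03358956 / 0.38188956 = 0.088.
Therefore phi_{22} = 0.0880.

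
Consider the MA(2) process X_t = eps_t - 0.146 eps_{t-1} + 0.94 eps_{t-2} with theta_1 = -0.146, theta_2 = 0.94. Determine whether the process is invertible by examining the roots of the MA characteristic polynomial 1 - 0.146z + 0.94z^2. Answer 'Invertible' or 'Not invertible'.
\text{Invertible}

The MA(q) characteristic polynomial is P(z) = 1 - 0.146z + 0.94z^2.
Invertibility requires all roots to lie outside the unit circle, i.e. |z| > 1 for every root.
Set 1 + (-0.146) z + (0.94) z^2 = 0, i.e. a z^2 + b z + c = 0 with a = 0.94, b = -0.146, c = 1.
Discriminant D = b^2 - 4ac = (-0.146)^2 - 4*(0.94)*1 = 0.021316 - (3.76) = -3.738684.
D < 0, so the roots are the complex-conjugate pair z = (-b +/- i sqrt(-D)) / (2a) = 0.0777 +/- 1.0285i.
For a conjugate pair |z|^2 = z * conj(z) = (product of roots) = c/a = 1/(0.94) = 1.06383, so |z| = sqrt(1.06383) = 1.0314 for both roots.
Moduli of all roots: 1.0314, 1.0314.
All moduli strictly greater than 1? Yes.
Verdict: Invertible.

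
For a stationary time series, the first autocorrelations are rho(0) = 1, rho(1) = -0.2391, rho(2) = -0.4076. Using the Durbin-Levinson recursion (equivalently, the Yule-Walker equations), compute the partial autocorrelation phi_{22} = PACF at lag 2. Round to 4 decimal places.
\phi_{22} = -0.4930

The PACF at lag k is phi_{kk}, the last component of the solution
to the Yule-Walker system G_k phi = r_k where
  (G_k)_{ij} = rho(|i - j|), (r_k)_i = rho(i), i,j = 1..k.
Equivalently, Durbin-Levinson gives phi_{kk} iteratively:
  phi_{11} = rho(1)
  phi_{kk} = [rho(k) - sum_{j=1..k-1} phi_{k-1,j} rho(k-j)]
            / [1 - sum_{j=1..k-1} phi_{k-1,j} rho(j)],
  phi_{k,j} = phi_{k-1,j} - phi_{kk} phi_{k-1,k-j},  j = 1..k-1.
Step k = 1:
  phi_11 = rho(1) = -0.2391.
Step k = 2:
  phi_22 = [rho(2) - phi_11 rho(1)] / [1 - phi_11 rho(1)] = [-0.4076 - (-0.2391)(-0.2391)] / [1 - (-0.2391)(-0.2391)]
         = -0.46476881 / 0.94283119 = -0.493.
Therefore phi_{22} = -0.4930.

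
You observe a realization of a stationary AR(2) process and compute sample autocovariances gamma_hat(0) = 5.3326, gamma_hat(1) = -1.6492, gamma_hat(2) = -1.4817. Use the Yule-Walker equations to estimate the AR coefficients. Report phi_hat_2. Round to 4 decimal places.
\hat\phi_{2} = -0.4130

The Yule-Walker equations for an AR(p) process read, in matrix form,
  Gamma_p phi = r_p,   with   (Gamma_p)_{ij} = gamma(|i - j|),
                       (r_p)_i = gamma(i),   i,j = 1..p.
Substitute the sample gammas (Toeplitz matrix and right-hand side of size 2):
  Gamma_p = [[5.3326, -1.6492], [-1.6492, 5.3326]]
  r_p     = [-1.6492, -1.4817]
Written out:
  5.3326 phi_1 - 1.6492 phi_2 = -1.6492
  -1.6492 phi_1 + 5.3326 phi_2 = -1.4817
Solve by Cramer's rule:
  det = gamma(0)^2 - gamma(1)^2 = (5.3326)^2 - (-1.6492)^2 = 28.43662276 - 2.71986064 = 25.71676212
  phi_hat_1 = [gamma(1) gamma(0) - gamma(1) gamma(2)] / det = [(-1.6492)(5.3326) - (-1.6492)(-1.4817)] / 25.71676212 = -11.23814356 / 25.71676212 = -0.437
  phi_hat_2 = [gamma(0) gamma(2) - gamma(1)^2] / det = [(5.3326)(-1.4817) - (-1.6492)^2] / 25.71676212 = -10.62117406 / 25.71676212 = -0.413
So phi_hat = [-0.4370, -0.4130].
Therefore phi_hat_2 = -0.4130.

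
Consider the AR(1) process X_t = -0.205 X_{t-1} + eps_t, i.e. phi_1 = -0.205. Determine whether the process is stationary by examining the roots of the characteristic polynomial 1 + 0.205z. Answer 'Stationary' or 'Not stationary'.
\text{Stationary}

The AR(p) characteristic polynomial is P(z) = 1 + 0.205z.
Stationarity requires all roots to lie outside the unit circle, i.e. |z| > 1 for every root.
This is linear in z: 1 + (0.205) z = 0  =>  z = -1/(0.205) = -4.878049,  |z| = 4.878049.
Moduli of all roots: 4.8780.
All moduli strictly greater than 1? Yes.
Verdict: Stationary.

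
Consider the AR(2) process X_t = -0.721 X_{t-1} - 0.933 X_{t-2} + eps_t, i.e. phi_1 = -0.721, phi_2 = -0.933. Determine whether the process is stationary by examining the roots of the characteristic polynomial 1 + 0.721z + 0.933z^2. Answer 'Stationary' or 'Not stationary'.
\text{Stationary}

The AR(p) characteristic polynomial is P(z) = 1 + 0.721z + 0.933z^2.
Stationarity requires all roots to lie outside the unit circle, i.e. |z| > 1 for every root.
Set 1 + (0.721) z + (0.933) z^2 = 0, i.e. a z^2 + b z + c = 0 with a = 0.933, b = 0.721, c = 1.
Discriminant D = b^2 - 4ac = (0.721)^2 - 4*(0.933)*1 = 0.519841 - (3.732) = -3.212159.
D < 0, so the roots are the complex-conjugate pair z = (-b +/- i sqrt(-D)) / (2a) = -0.3864 +/- 0.9605i.
For a conjugate pair |z|^2 = z * conj(z) = (product of roots) = c/a = 1/(0.933) = 1.071811, so |z| = sqrt(1.071811) = 1.0353 for both roots.
Moduli of all roots: 1.0353, 1.0353.
All moduli strictly greater than 1? Yes.
Verdict: Stationary.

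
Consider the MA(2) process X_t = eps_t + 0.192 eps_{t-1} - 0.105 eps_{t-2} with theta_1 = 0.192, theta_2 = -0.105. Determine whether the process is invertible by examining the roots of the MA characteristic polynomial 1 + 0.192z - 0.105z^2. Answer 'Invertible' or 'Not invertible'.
\text{Invertible}

The MA(q) characteristic polynomial is P(z) = 1 + 0.192z - 0.105z^2.
Invertibility requires all roots to lie outside the unit circle, i.e. |z| > 1 for every root.
Set 1 + (0.192) z + (-0.105) z^2 = 0, i.e. a z^2 + b z + c = 0 with a = -0.105, b = 0.192, c = 1.
Discriminant D = b^2 - 4ac = (0.192)^2 - 4*(-0.105)*1 = 0.036864 - (-0.42) = 0.456864.
D >= 0, so the roots are real: z = (-b +/- sqrt(D)) / (2a) = (-0.192 +/- 0.675917) / (-0.21).
  z_1 = (-0.192 + 0.675917) / (-0.21) = -2.3044,   |z_1| = 2.3044.
  z_2 = (-0.192 - 0.675917) / (-0.21) = 4.1329,   |z_2| = 4.1329.
Moduli of all roots: 2.3044, 4.1329.
All moduli strictly greater than 1? Yes.
Verdict: Invertible.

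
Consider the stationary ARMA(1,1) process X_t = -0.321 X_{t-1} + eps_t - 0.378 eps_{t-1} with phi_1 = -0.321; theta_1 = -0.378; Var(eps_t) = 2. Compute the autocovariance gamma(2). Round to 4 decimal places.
\gamma(2) = 0.5610

Multiply the model equation by X_{t-k} and take expectations. With theta_0 = psi_0 = 1 and psi_j the MA(infinity) weights, this gives
  gamma(k) - sum_i phi_i gamma(k-i) = c_k,
  c_k = sigma^2 * sum_{j=k..q} theta_j psi_{j-k}   (c_k = 0 for k > q),
using gamma(-m) = gamma(m).
psi-weights needed (psi_j = theta_j + sum_i phi_i psi_{j-i}):
  psi_1 = theta_1 + phi_1 = -0.378 + (-0.321) = -0.699
Right-hand sides:
  c_0 = sigma^2 (1 + theta_1 psi_1) = 2 * (1 + (-0.378)(-0.699)) = 2 * 1.264222 = 2.528444
  c_1 = sigma^2 theta_1 = 2 * (-0.378) = -0.756
  c_2 = 0
Equations for k = 0 and k = 1 (AR order 1):
  gamma(0) = phi_1 gamma(1) + c_0
  gamma(1) = phi_1 gamma(0) + c_1
Substituting the second into the first: gamma(0) (1 - phi_1^2) = c_0 + phi_1 c_1, so
  gamma(0) = (c_0 + phi_1 c_1) / (1 - phi_1^2) = (2.528444 + (-0.321)(-0.756)) / (1 - (-0.321)^2) = 2.77112 / 0.896959 = 3.089461.
  gamma(1) = phi_1 gamma(0) + c_1 = (-0.321)(3.089461) + (-0.756) = -1.747717.
For k = 2 (> q): gamma(2) = phi_1 gamma(1) = (-0.321)(-1.747717) = 0.561017.
Therefore gamma(2) = 0.5610 (to 4 decimal places).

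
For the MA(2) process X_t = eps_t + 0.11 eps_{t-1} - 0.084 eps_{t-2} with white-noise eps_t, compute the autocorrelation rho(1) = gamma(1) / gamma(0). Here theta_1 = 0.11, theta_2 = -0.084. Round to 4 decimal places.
\rho(1) = 0.0989

For an MA(q) process with theta_0 = 1, the autocovariance is
  gamma(k) = sigma^2 * sum_{i=0..q-k} theta_i * theta_{i+k},
and rho(k) = gamma(k) / gamma(0). Sigma^2 cancels.
  numerator   = (1)*(0.11) + (0.11)*(-0.084) = 0.10076.
  denominator = (1)^2 + (0.11)^2 + (-0.084)^2 = 1.019156.
  rho(1) = 0.10076 / 1.019156 = 0.0989.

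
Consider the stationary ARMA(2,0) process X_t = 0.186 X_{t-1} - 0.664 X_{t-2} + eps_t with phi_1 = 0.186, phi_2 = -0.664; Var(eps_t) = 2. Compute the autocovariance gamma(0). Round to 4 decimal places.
\gamma(0) = 3.6224

Multiply the model equation by X_{t-k} and take expectations. With theta_0 = psi_0 = 1 and psi_j the MA(infinity) weights, this gives
  gamma(k) - sum_i phi_i gamma(k-i) = c_k,
  c_k = sigma^2 * sum_{j=k..q} theta_j psi_{j-k}   (c_k = 0 for k > q),
using gamma(-m) = gamma(m).
Pure AR (q = 0): c_0 = sigma^2 = 2, c_k = 0 for k >= 1.
Equations for k = 0, 1, 2 (AR order 2, c_2 = 0):
  (E0) gamma(0) = phi_1 gamma(1) + phi_2 gamma(2) + c_0
  (E1) gamma(1) = phi_1 gamma(0) + phi_2 gamma(1) + c_1
  (E2) gamma(2) = phi_1 gamma(1) + phi_2 gamma(0)
From (E1): gamma(1) = A gamma(0) + B with
  A = phi_1 / (1 - phi_2) = 0.186 / 1.664 = 0.111779,   B = c_1 / (1 - phi_2) = 0 / 1.664 = 0.
Insert (E2) into (E0): gamma(0) (1 - phi_2^2) = phi_1 (1 + phi_2) gamma(1) + c_0.
  phi_1 (1 + phi_2) = (0.186)(0.336) = 0.062496,   1 - phi_2^2 = 0.559104.
Replace gamma(1) by A gamma(0) + B and collect gamma(0):
  gamma(0) [0.559104 - (0.062496)(0.111779)] = c_0 = 2
  gamma(0) * 0.552118 = 2
  gamma(0) = 2 / 0.552118 = 3.622412.
Therefore gamma(0) = 3.6224 (to 4 decimal places).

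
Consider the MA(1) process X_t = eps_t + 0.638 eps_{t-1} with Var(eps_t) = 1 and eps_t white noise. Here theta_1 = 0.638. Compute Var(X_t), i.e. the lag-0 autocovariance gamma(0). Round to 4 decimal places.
\gamma(0) = 1.4070

For an MA(q) process X_t = eps_t + sum_i theta_i eps_{t-i} with
Var(eps_t) = sigma^2, the variance is
  gamma(0) = sigma^2 * (1 + sum_i theta_i^2).
  sum_i theta_i^2 = (0.638)^2 = 0.407044.
  gamma(0) = 1 * (1 + 0.407044) = 1 * 1.407044 = 1.407044, which rounds to 1.4070.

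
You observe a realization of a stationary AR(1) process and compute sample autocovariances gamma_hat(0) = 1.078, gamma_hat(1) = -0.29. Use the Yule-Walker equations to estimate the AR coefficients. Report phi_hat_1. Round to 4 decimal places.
\hat\phi_{1} = -0.2690

The Yule-Walker equations for an AR(p) process read, in matrix form,
  Gamma_p phi = r_p,   with   (Gamma_p)_{ij} = gamma(|i - j|),
                       (r_p)_i = gamma(i),   i,j = 1..p.
Substitute the sample gammas (Toeplitz matrix and right-hand side of size 1):
  Gamma_p = [[1.078]]
  r_p     = [-0.29]
With p = 1 this is the single equation gamma(0) phi_1 = gamma(1):
  phi_hat_1 = gamma(1) / gamma(0) = -0.29 / 1.078 = -0.2690.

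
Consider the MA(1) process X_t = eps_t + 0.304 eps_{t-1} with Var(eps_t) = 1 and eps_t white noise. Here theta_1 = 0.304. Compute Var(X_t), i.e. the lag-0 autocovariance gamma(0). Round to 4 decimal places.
\gamma(0) = 1.0924

For an MA(q) process X_t = eps_t + sum_i theta_i eps_{t-i} with
Var(eps_t) = sigma^2, the variance is
  gamma(0) = sigma^2 * (1 + sum_i theta_i^2).
  sum_i theta_i^2 = (0.304)^2 = 0.092416.
  gamma(0) = 1 * (1 + 0.092416) = 1 * 1.092416 = 1.092416, which rounds to 1.0924.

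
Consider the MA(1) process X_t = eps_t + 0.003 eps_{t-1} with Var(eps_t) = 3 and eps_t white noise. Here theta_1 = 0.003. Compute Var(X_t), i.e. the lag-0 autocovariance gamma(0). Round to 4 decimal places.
\gamma(0) = 3.0000

For an MA(q) process X_t = eps_t + sum_i theta_i eps_{t-i} with
Var(eps_t) = sigma^2, the variance is
  gamma(0) = sigma^2 * (1 + sum_i theta_i^2).
  sum_i theta_i^2 = (0.003)^2 = 0.000009.
  gamma(0) = 3 * (1 + 0.000009) = 3 * 1.000009 = 3.000027, which rounds to 3.0000.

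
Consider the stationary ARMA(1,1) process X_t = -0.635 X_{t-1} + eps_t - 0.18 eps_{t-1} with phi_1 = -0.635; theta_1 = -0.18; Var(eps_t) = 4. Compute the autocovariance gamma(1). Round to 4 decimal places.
\gamma(1) = -6.0871

Multiply the model equation by X_{t-k} and take expectations. With theta_0 = psi_0 = 1 and psi_j the MA(infinity) weights, this gives
  gamma(k) - sum_i phi_i gamma(k-i) = c_k,
  c_k = sigma^2 * sum_{j=k..q} theta_j psi_{j-k}   (c_k = 0 for k > q),
using gamma(-m) = gamma(m).
psi-weights needed (psi_j = theta_j + sum_i phi_i psi_{j-i}):
  psi_1 = theta_1 + phi_1 = -0.18 + (-0.635) = -0.815
Right-hand sides:
  c_0 = sigma^2 (1 + theta_1 psi_1) = 4 * (1 + (-0.18)(-0.815)) = 4 * 1.1467 = 4.5868
  c_1 = sigma^2 theta_1 = 4 * (-0.18) = -0.72
  c_2 = 0
Equations for k = 0 and k = 1 (AR order 1):
  gamma(0) = phi_1 gamma(1) + c_0
  gamma(1) = phi_1 gamma(0) + c_1
Substituting the second into the first: gamma(0) (1 - phi_1^2) = c_0 + phi_1 c_1, so
  gamma(0) = (c_0 + phi_1 c_1) / (1 - phi_1^2) = (4.5868 + (-0.635)(-0.72)) / (1 - (-0.635)^2) = 5.044 / 0.596775 = 8.452097.
  gamma(1) = phi_1 gamma(0) + c_1 = (-0.635)(8.452097) + (-0.72) = -6.087081.
Therefore gamma(1) = -6.0871 (to 4 decimal places).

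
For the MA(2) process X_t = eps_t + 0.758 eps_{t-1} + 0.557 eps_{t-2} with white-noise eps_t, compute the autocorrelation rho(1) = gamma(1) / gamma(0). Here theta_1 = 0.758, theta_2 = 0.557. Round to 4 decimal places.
\rho(1) = 0.6262

For an MA(q) process with theta_0 = 1, the autocovariance is
  gamma(k) = sigma^2 * sum_{i=0..q-k} theta_i * theta_{i+k},
and rho(k) = gamma(k) / gamma(0). Sigma^2 cancels.
  numerator   = (1)*(0.758) + (0.758)*(0.557) = 1.180206.
  denominator = (1)^2 + (0.758)^2 + (0.557)^2 = 1.884813.
  rho(1) = 1.180206 / 1.884813 = 0.6262.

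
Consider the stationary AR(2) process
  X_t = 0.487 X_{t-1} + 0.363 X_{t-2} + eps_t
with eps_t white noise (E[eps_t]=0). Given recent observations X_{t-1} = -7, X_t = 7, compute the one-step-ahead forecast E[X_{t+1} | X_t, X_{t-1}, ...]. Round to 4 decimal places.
E[X_{t+1} \mid \mathcal F_t] = 0.8680

For an AR(p) model X_t = c + sum_i phi_i X_{t-i} + eps_t, the
one-step-ahead conditional mean is
  E[X_{t+1} | X_t, ...] = c + sum_i phi_i X_{t+1-i}.
Substitute known values:
  E[X_{t+1} | ...] = (0.487) * (7) + (0.363) * (-7)
                   = 0.8680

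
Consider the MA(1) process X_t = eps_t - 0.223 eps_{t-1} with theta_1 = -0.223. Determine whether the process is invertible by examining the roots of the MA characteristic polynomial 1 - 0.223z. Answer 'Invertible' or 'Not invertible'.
\text{Invertible}

The MA(q) characteristic polynomial is P(z) = 1 - 0.223z.
Invertibility requires all roots to lie outside the unit circle, i.e. |z| > 1 for every root.
This is linear in z: 1 + (-0.223) z = 0  =>  z = -1/(-0.223) = 4.484305,  |z| = 4.484305.
Moduli of all roots: 4.4843.
All moduli strictly greater than 1? Yes.
Verdict: Invertible.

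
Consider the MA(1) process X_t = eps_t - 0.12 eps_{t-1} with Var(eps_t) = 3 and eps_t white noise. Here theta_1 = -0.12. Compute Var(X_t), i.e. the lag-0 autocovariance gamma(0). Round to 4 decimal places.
\gamma(0) = 3.0432

For an MA(q) process X_t = eps_t + sum_i theta_i eps_{t-i} with
Var(eps_t) = sigma^2, the variance is
  gamma(0) = sigma^2 * (1 + sum_i theta_i^2).
  sum_i theta_i^2 = (-0.12)^2 = 0.0144.
  gamma(0) = 3 * (1 + 0.0144) = 3 * 1.0144 = 3.0432.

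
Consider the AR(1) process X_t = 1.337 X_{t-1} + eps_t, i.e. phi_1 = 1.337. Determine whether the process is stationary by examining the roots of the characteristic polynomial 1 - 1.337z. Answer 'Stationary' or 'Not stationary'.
\text{Not stationary}

The AR(p) characteristic polynomial is P(z) = 1 - 1.337z.
Stationarity requires all roots to lie outside the unit circle, i.e. |z| > 1 for every root.
This is linear in z: 1 + (-1.337) z = 0  =>  z = -1/(-1.337) = 0.747943,  |z| = 0.747943.
Moduli of all roots: 0.7479.
All moduli strictly greater than 1? No.
Verdict: Not stationary.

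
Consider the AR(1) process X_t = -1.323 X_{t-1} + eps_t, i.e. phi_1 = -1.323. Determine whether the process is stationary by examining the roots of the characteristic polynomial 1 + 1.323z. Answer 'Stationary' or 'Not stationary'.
\text{Not stationary}

The AR(p) characteristic polynomial is P(z) = 1 + 1.323z.
Stationarity requires all roots to lie outside the unit circle, i.e. |z| > 1 for every root.
This is linear in z: 1 + (1.323) z = 0  =>  z = -1/(1.323) = -0.755858,  |z| = 0.755858.
Moduli of all roots: 0.7559.
All moduli strictly greater than 1? No.
Verdict: Not stationary.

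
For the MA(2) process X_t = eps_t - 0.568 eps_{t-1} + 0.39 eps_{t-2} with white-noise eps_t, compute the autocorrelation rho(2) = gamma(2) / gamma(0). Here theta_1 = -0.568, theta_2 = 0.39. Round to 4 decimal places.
\rho(2) = 0.2645

For an MA(q) process with theta_0 = 1, the autocovariance is
  gamma(k) = sigma^2 * sum_{i=0..q-k} theta_i * theta_{i+k},
and rho(k) = gamma(k) / gamma(0). Sigma^2 cancels.
  numerator   = (1)*(0.39) = 0.39.
  denominator = (1)^2 + (-0.568)^2 + (0.39)^2 = 1.474724.
  rho(2) = 0.39 / 1.474724 = 0.2645.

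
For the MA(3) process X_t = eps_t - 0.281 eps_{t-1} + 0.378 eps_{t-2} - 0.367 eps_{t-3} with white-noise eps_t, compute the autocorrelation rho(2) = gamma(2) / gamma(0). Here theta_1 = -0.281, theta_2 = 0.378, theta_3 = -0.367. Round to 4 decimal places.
\rho(2) = 0.3547

For an MA(q) process with theta_0 = 1, the autocovariance is
  gamma(k) = sigma^2 * sum_{i=0..q-k} theta_i * theta_{i+k},
and rho(k) = gamma(k) / gamma(0). Sigma^2 cancels.
  numerator   = (1)*(0.378) + (-0.281)*(-0.367) = 0.481127.
  denominator = (1)^2 + (-0.281)^2 + (0.378)^2 + (-0.367)^2 = 1.356534.
  rho(2) = 0.481127 / 1.356534 = 0.3547.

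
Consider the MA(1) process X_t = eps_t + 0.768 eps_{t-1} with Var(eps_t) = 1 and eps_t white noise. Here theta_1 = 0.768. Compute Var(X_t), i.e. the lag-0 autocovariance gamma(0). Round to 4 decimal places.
\gamma(0) = 1.5898

For an MA(q) process X_t = eps_t + sum_i theta_i eps_{t-i} with
Var(eps_t) = sigma^2, the variance is
  gamma(0) = sigma^2 * (1 + sum_i theta_i^2).
  sum_i theta_i^2 = (0.768)^2 = 0.589824.
  gamma(0) = 1 * (1 + 0.589824) = 1 * 1.589824 = 1.589824, which rounds to 1.5898.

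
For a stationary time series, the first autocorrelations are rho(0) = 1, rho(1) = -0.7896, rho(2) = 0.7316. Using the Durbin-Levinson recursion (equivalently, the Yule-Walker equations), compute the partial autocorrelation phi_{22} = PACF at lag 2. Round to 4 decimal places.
\phi_{22} = 0.2872

The PACF at lag k is phi_{kk}, the last component of the solution
to the Yule-Walker system G_k phi = r_k where
  (G_k)_{ij} = rho(|i - j|), (r_k)_i = rho(i), i,j = 1..k.
Equivalently, Durbin-Levinson gives phi_{kk} iteratively:
  phi_{11} = rho(1)
  phi_{kk} = [rho(k) - sum_{j=1..k-1} phi_{k-1,j} rho(k-j)]
            / [1 - sum_{j=1..k-1} phi_{k-1,j} rho(j)],
  phi_{k,j} = phi_{k-1,j} - phi_{kk} phi_{k-1,k-j},  j = 1..k-1.
Step k = 1:
  phi_11 = rho(1) = -0.7896.
Step k = 2:
  phi_22 = [rho(2) - phi_11 rho(1)] / [1 - phi_11 rho(1)] = [0.7316 - (-0.7896)(-0.7896)] / [1 - (-0.7896)(-0.7896)]
         = 0.10813184 / 0.37653184 = 0.2872.
Therefore phi_{22} = 0.2872.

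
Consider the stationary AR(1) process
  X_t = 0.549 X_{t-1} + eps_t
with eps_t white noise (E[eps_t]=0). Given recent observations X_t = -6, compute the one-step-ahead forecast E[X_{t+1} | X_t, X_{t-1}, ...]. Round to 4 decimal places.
E[X_{t+1} \mid \mathcal F_t] = -3.2940

For an AR(p) model X_t = c + sum_i phi_i X_{t-i} + eps_t, the
one-step-ahead conditional mean is
  E[X_{t+1} | X_t, ...] = c + sum_i phi_i X_{t+1-i}.
Substitute known values:
  E[X_{t+1} | ...] = (0.549) * (-6)
                   = -3.2940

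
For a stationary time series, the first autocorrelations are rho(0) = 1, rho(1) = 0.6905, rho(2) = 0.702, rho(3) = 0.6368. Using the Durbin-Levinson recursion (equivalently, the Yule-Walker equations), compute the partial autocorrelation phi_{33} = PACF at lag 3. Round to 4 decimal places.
\phi_{33} = 0.1490

The PACF at lag k is phi_{kk}, the last component of the solution
to the Yule-Walker system G_k phi = r_k where
  (G_k)_{ij} = rho(|i - j|), (r_k)_i = rho(i), i,j = 1..k.
Equivalently, Durbin-Levinson gives phi_{kk} iteratively:
  phi_{11} = rho(1)
  phi_{kk} = [rho(k) - sum_{j=1..k-1} phi_{k-1,j} rho(k-j)]
            / [1 - sum_{j=1..k-1} phi_{k-1,j} rho(j)],
  phi_{k,j} = phi_{k-1,j} - phi_{kk} phi_{k-1,k-j},  j = 1..k-1.
Step k = 1:
  phi_11 = rho(1) = 0.6905.
Step k = 2:
  phi_22 = [rho(2) - phi_11 rho(1)] / [1 - phi_11 rho(1)] = [0.702 - (0.6905)(0.6905)] / [1 - (0.6905)(0.6905)]
         = 0.22520975 / 0.52320975 = 0.430439.
  Update: phi_21 = phi_11 - phi_22 phi_11 = 0.6905 - (0.430439)(0.6905) = 0.393282.
Step k = 3:
  phi_33 = [rho(3) - phi_21 rho(2) - phi_22 rho(1)] / [1 - phi_21 rho(1) - phi_22 rho(2)]
    numerator   = 0.6368 - (0.393282)(0.702) - (0.430439)(0.6905) = 0.06349805
    denominator = 1 - (0.393282)(0.6905) - (0.430439)(0.702) = 0.42627075
  phi_33 = 0.06349805 / 0.42627075 = 0.149.
Therefore phi_{33} = 0.1490.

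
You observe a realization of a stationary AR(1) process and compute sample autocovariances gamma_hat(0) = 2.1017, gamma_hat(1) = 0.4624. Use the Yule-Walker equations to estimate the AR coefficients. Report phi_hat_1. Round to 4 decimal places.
\hat\phi_{1} = 0.2200

The Yule-Walker equations for an AR(p) process read, in matrix form,
  Gamma_p phi = r_p,   with   (Gamma_p)_{ij} = gamma(|i - j|),
                       (r_p)_i = gamma(i),   i,j = 1..p.
Substitute the sample gammas (Toeplitz matrix and right-hand side of size 1):
  Gamma_p = [[2.1017]]
  r_p     = [0.4624]
With p = 1 this is the single equation gamma(0) phi_1 = gamma(1):
  phi_hat_1 = gamma(1) / gamma(0) = 0.4624 / 2.1017 = 0.2200.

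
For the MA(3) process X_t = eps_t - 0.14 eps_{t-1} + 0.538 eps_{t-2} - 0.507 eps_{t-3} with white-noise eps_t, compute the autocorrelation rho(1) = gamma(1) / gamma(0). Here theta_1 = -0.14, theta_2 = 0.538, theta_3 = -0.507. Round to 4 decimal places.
\rho(1) = -0.3117

For an MA(q) process with theta_0 = 1, the autocovariance is
  gamma(k) = sigma^2 * sum_{i=0..q-k} theta_i * theta_{i+k},
and rho(k) = gamma(k) / gamma(0). Sigma^2 cancels.
  numerator   = (1)*(-0.14) + (-0.14)*(0.538) + (0.538)*(-0.507) = -0.488086.
  denominator = (1)^2 + (-0.14)^2 + (0.538)^2 + (-0.507)^2 = 1.566093.
  rho(1) = -0.488086 / 1.566093 = -0.3117.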